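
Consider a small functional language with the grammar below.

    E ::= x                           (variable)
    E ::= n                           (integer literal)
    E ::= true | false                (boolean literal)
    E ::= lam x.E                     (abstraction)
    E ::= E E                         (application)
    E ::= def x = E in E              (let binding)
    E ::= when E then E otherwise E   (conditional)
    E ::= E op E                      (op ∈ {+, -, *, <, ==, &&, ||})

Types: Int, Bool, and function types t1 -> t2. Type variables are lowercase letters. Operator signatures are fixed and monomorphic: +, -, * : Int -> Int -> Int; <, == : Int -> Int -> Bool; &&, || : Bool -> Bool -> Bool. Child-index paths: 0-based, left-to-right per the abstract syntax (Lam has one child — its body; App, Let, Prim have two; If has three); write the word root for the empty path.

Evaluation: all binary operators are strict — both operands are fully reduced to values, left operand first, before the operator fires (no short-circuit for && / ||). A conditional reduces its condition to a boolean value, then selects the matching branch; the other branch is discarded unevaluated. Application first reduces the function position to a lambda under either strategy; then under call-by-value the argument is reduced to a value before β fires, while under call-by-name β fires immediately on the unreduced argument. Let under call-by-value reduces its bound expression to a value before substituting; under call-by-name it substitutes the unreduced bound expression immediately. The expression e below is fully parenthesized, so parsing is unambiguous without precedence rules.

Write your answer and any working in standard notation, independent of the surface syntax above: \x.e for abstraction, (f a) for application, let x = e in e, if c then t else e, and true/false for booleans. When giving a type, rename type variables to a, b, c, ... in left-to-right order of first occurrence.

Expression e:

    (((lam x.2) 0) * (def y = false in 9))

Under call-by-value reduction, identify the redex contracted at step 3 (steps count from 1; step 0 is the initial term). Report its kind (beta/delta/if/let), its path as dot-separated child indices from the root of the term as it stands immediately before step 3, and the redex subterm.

Answer: delta at root : (2 * 9)

Derivation:
step 0: (((\x.2) 0) * (let y = false in 9))
step 1: [beta@0] (2 * (let y = false in 9))
step 2: [let@1] (2 * 9)
step 3: [delta@root] 18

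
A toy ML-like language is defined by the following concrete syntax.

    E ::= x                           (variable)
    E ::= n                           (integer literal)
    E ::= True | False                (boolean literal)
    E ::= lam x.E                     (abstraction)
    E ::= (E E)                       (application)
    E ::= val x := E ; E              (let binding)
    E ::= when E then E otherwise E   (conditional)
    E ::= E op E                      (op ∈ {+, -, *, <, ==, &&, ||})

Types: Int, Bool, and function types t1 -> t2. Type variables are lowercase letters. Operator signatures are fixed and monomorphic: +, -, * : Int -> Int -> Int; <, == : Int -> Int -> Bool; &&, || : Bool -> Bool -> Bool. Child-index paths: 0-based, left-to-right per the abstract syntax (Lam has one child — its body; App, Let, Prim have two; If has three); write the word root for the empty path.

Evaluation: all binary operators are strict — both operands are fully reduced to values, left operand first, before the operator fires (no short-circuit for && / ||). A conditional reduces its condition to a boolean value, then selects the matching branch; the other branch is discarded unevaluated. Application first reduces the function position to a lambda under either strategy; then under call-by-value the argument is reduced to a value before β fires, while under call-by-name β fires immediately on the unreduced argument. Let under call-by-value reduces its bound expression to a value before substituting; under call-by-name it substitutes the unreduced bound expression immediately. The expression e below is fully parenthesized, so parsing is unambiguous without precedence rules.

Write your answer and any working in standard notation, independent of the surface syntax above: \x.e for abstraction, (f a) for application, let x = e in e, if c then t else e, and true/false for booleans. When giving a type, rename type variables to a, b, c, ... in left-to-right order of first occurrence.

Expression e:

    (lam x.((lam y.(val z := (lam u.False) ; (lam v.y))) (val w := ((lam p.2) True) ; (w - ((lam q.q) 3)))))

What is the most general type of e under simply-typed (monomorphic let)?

Answer: a -> b -> Int

Trace:
\u._ : c -> Bool
let z : c -> Bool
y : b
\v._ : d -> b
\y._ : b -> d -> b
\p._ : e -> Int
  unify e -> Int ~ Bool -> f
  unify e ~ Bool
  unify Int ~ f
_ _ : Int
let w : Int
w : Int
  unify Int ~ Int
q : g
\q._ : g -> g
  unify g -> g ~ Int -> h
  unify g ~ Int
  unify Int ~ h
_ _ : Int
  unify Int ~ Int
  unify b -> d -> b ~ Int -> i
  unify b ~ Int
  unify d -> Int ~ i
_ _ : d -> Int
\x._ : a -> d -> Int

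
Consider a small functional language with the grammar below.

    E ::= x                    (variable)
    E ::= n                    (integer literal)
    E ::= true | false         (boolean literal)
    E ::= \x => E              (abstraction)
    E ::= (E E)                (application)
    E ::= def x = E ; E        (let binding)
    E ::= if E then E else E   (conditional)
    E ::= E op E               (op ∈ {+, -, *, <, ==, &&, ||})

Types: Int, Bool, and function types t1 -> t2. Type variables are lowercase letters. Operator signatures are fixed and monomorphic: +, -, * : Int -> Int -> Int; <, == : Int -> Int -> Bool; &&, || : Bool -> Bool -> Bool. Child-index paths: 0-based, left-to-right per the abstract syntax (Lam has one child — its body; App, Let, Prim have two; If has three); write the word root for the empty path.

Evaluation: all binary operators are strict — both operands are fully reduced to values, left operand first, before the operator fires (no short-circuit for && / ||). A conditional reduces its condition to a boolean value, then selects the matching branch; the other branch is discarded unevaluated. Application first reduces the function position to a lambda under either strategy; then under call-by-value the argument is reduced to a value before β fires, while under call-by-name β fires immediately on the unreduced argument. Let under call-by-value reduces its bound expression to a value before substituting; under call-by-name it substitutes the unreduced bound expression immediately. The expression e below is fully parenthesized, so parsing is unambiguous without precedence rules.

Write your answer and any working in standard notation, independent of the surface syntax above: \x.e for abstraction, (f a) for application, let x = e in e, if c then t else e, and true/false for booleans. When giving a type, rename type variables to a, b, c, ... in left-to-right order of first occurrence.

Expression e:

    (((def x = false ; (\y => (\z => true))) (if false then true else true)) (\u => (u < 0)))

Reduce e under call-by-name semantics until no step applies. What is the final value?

Answer: true

Working:
step 0: (((let x = false in (\y.(\z.true))) (if false then true else true)) (\u.(u < 0)))
step 1: [let@0.0] (((\y.(\z.true)) (if false then true else true)) (\u.(u < 0)))
step 2: [beta@0] ((\z.true) (\u.(u < 0)))
step 3: [beta@root] true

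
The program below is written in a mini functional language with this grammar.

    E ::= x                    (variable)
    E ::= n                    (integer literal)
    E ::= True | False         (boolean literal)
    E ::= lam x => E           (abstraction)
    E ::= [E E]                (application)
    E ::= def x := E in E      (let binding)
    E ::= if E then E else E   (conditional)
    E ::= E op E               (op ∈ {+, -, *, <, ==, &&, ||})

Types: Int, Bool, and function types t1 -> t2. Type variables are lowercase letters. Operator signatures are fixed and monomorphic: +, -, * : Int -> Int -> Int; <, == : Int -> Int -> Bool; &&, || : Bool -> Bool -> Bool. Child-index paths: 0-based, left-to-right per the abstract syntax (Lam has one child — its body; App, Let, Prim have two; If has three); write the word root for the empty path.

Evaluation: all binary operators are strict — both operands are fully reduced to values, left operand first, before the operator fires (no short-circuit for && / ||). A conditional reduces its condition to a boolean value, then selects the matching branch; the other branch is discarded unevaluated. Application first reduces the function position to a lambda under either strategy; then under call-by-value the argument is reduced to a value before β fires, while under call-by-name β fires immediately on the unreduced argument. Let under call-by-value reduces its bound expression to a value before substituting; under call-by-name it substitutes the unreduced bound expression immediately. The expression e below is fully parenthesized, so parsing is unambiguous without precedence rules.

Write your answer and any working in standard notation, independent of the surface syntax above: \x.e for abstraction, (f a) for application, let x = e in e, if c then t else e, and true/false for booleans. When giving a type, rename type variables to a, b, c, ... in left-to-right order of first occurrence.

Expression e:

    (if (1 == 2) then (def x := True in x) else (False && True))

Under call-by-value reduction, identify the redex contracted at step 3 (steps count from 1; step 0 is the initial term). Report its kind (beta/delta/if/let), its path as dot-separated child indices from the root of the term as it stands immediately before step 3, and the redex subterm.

Derivation:
step 0: (if (1 == 2) then (let x = true in x) else (false && true))
step 1: [delta@0] (if false then (let x = true in x) else (false && true))
step 2: [if@root] (false && true)
step 3: [delta@root] false

Answer: delta at root : (false && true)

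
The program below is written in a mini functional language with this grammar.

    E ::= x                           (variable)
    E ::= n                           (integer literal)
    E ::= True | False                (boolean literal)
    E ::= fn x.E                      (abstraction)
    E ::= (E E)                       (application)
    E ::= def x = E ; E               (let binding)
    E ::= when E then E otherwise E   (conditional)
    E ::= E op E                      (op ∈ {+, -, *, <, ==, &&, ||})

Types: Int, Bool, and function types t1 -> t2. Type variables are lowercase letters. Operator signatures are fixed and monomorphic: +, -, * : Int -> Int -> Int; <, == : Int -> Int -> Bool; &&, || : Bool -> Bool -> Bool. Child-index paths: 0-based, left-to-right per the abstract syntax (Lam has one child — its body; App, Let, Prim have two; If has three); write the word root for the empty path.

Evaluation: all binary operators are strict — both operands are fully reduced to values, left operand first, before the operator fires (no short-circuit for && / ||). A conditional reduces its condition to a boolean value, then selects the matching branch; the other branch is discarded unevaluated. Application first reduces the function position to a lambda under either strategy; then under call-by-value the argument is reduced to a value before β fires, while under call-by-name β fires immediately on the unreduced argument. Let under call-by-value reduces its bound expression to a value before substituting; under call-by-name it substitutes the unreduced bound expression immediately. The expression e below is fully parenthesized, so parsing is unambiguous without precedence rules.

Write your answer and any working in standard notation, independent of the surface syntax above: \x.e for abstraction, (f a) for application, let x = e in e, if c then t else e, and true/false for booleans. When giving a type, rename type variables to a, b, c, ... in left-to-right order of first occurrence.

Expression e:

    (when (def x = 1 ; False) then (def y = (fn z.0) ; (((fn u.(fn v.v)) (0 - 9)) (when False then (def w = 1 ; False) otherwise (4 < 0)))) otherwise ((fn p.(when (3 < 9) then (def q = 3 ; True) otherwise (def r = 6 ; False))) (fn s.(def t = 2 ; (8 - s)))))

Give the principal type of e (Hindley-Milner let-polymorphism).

Answer: Bool

Working:
let x : Int
  unify Bool ~ Bool
\z._ : a -> Int
let y : forall. a -> Int
v : c
\v._ : c -> c
\u._ : b -> c -> c
  unify Int ~ Int
  unify Int ~ Int
  unify b -> c -> c ~ Int -> d
  unify b ~ Int
  unify c -> c ~ d
_ _ : c -> c
  unify Bool ~ Bool
let w : Int
  unify Int ~ Int
  unify Int ~ Int
  unify Bool ~ Bool
  unify c -> c ~ Bool -> e
  unify c ~ Bool
  unify Bool ~ e
_ _ : Bool
  unify Int ~ Int
  unify Int ~ Int
  unify Bool ~ Bool
let q : Int
let r : Int
  unify Bool ~ Bool
\p._ : f -> Bool
let t : Int
  unify Int ~ Int
s : g
  unify g ~ Int
\s._ : Int -> Int
  unify f -> Bool ~ (Int -> Int) -> h
  unify f ~ Int -> Int
  unify Bool ~ h
_ _ : Bool
  unify Bool ~ Bool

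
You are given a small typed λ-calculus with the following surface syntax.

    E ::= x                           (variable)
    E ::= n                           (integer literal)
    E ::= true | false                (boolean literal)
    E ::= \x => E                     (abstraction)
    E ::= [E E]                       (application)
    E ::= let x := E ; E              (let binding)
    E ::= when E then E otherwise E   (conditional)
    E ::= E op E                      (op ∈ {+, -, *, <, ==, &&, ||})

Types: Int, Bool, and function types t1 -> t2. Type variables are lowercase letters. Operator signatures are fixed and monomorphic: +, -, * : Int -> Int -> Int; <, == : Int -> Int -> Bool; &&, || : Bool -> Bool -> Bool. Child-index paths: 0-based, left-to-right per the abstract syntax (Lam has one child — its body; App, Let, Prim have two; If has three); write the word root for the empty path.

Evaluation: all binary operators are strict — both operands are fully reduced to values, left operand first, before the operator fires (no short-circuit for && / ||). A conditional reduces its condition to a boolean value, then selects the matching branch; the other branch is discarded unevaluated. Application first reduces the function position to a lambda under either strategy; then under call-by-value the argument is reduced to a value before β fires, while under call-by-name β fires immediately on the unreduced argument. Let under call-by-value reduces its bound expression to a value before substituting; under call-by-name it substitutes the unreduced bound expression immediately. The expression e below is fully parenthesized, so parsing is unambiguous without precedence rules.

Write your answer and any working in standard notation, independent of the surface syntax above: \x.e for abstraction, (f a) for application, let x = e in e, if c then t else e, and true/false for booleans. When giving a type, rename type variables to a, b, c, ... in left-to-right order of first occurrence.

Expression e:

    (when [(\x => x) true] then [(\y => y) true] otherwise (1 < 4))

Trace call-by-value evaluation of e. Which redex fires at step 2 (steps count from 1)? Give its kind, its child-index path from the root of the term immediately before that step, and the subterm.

Trace:
step 0: (if ((\x.x) true) then ((\y.y) true) else (1 < 4))
step 1: [beta@0] (if true then ((\y.y) true) else (1 < 4))
step 2: [if@root] ((\y.y) true)

Answer: if at root : (if true then ((\y.y) true) else (1 < 4))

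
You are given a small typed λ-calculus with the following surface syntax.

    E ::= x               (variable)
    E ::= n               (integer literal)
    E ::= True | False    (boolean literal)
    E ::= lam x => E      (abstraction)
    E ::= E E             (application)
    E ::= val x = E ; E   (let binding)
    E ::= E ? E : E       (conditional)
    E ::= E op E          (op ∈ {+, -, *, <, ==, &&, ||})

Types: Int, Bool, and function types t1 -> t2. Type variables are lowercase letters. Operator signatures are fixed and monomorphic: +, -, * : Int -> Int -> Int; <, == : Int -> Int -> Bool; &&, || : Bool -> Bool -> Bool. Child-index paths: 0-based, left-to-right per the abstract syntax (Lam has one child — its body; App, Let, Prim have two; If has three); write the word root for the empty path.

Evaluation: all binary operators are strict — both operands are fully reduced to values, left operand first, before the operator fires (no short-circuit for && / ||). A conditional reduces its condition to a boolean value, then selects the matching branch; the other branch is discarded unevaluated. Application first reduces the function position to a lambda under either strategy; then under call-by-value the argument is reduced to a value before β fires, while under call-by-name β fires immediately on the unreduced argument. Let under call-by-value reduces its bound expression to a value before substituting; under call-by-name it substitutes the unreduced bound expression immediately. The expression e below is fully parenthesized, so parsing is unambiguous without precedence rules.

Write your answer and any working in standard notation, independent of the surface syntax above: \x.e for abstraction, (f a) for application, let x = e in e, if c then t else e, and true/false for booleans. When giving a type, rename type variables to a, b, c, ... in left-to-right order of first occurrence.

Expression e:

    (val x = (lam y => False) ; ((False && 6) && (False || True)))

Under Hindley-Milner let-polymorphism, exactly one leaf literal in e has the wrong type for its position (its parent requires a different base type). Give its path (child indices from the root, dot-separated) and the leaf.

Answer: 1.0.1 : 6

Derivation:
\y._ : a -> Bool
let x : forall. a -> Bool
  unify Bool ~ Bool
  unify Int ~ Bool
  FAIL: mismatch Int ~ Bool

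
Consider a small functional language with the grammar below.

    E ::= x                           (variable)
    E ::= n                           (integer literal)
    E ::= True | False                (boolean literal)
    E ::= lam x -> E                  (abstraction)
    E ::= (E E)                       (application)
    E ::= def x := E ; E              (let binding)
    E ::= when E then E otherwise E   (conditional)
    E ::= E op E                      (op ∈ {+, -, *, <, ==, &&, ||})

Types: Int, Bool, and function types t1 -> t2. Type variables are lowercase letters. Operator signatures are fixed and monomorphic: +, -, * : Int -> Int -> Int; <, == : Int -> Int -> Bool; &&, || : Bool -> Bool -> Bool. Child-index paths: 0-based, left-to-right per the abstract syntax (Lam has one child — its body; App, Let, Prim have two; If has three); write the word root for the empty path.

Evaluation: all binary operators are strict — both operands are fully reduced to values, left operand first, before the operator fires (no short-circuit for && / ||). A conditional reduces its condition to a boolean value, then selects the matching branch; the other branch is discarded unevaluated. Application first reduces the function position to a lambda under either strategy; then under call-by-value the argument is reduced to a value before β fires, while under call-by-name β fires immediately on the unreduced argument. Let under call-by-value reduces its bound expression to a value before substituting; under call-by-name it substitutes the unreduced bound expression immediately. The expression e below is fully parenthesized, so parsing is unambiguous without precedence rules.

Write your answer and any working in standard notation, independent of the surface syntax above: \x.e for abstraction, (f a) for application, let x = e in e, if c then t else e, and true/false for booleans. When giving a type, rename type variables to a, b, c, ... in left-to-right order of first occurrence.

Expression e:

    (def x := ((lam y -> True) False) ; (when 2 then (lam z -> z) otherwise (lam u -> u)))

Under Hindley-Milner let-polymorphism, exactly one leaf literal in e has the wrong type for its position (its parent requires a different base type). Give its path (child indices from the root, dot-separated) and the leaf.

Working:
\y._ : a -> Bool
  unify a -> Bool ~ Bool -> b
  unify a ~ Bool
  unify Bool ~ b
_ _ : Bool
let x : Bool
  unify Int ~ Bool
  FAIL: mismatch Int ~ Bool

Answer: 1.0 : 2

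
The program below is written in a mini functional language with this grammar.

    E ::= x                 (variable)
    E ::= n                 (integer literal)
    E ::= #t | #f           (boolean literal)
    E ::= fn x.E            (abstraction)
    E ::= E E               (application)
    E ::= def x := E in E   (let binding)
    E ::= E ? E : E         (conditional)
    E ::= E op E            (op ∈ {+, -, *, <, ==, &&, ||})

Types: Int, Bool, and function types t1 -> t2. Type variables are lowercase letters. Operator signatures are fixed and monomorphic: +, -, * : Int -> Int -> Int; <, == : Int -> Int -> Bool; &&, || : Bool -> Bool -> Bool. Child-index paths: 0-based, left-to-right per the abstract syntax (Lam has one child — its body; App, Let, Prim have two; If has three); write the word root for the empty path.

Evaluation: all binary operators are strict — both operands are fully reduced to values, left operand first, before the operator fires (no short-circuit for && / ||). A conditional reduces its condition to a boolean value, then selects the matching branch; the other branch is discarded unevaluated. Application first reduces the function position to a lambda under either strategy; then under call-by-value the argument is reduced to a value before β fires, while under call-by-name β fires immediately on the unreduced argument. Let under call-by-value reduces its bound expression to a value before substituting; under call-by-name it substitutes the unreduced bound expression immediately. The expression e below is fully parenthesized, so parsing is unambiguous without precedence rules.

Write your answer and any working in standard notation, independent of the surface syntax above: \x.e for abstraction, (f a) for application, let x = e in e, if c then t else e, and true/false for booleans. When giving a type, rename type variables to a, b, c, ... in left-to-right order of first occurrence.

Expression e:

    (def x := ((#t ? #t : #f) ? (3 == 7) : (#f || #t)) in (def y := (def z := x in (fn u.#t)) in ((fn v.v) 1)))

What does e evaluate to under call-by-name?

Answer: 1

Working:
step 0: (let x = (if (if true then true else false) then (3 == 7) else (false || true)) in (let y = (let z = x in (\u.true)) in ((\v.v) 1)))
step 1: [let@root] (let y = (let z = (if (if true then true else false) then (3 == 7) else (false || true)) in (\u.true)) in ((\v.v) 1))
step 2: [let@root] ((\v.v) 1)
step 3: [beta@root] 1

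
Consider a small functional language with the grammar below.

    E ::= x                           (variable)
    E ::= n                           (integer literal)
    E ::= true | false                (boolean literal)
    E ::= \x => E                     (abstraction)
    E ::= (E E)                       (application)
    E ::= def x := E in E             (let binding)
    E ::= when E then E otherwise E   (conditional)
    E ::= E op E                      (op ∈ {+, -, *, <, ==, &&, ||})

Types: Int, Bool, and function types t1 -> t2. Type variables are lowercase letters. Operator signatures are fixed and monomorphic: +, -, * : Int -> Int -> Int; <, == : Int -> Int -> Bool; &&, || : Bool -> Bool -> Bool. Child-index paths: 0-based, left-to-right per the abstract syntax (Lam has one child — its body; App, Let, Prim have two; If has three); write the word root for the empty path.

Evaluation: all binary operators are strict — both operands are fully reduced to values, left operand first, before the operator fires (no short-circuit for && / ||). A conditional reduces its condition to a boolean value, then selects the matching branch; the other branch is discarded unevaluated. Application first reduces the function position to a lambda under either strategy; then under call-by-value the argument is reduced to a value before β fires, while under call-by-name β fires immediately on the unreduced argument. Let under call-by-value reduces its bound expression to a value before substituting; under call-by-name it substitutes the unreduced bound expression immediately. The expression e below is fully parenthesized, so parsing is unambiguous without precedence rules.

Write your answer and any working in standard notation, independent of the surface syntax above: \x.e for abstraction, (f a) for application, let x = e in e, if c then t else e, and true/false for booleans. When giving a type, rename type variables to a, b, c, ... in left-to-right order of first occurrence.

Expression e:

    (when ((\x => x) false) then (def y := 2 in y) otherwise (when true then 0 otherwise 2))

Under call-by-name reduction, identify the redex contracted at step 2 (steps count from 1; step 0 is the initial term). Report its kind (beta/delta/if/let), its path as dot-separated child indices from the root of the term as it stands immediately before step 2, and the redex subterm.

Working:
step 0: (if ((\x.x) false) then (let y = 2 in y) else (if true then 0 else 2))
step 1: [beta@0] (if false then (let y = 2 in y) else (if true then 0 else 2))
step 2: [if@root] (if true then 0 else 2)

Answer: if at root : (if false then (let y = 2 in y) else (if true then 0 else 2))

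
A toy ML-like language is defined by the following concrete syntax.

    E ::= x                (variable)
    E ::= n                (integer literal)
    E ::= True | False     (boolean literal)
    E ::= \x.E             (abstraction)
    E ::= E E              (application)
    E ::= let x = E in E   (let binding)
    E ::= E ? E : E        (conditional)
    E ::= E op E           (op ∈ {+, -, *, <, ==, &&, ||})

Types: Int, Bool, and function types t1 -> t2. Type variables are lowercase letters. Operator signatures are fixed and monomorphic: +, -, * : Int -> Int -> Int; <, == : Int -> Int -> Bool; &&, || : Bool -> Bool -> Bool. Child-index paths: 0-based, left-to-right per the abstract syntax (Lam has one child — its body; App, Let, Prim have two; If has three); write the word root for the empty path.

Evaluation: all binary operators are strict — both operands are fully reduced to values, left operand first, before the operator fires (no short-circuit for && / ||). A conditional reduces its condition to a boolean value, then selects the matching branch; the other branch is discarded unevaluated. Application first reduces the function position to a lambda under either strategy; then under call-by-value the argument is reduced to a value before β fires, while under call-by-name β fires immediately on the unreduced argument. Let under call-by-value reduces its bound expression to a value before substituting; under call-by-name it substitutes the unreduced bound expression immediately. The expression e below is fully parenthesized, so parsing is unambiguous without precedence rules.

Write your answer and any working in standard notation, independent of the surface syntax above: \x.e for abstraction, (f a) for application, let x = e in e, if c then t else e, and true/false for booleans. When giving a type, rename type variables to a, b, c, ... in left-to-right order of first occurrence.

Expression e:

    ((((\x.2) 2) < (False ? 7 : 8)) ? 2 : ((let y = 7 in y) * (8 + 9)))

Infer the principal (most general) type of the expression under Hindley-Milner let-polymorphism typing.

Answer: Int

Trace:
\x._ : a -> Int
  unify a -> Int ~ Int -> b
  unify a ~ Int
  unify Int ~ b
_ _ : Int
  unify Int ~ Int
  unify Bool ~ Bool
  unify Int ~ Int
  unify Int ~ Int
  unify Bool ~ Bool
let y : Int
y : Int
  unify Int ~ Int
  unify Int ~ Int
  unify Int ~ Int
  unify Int ~ Int
  unify Int ~ Int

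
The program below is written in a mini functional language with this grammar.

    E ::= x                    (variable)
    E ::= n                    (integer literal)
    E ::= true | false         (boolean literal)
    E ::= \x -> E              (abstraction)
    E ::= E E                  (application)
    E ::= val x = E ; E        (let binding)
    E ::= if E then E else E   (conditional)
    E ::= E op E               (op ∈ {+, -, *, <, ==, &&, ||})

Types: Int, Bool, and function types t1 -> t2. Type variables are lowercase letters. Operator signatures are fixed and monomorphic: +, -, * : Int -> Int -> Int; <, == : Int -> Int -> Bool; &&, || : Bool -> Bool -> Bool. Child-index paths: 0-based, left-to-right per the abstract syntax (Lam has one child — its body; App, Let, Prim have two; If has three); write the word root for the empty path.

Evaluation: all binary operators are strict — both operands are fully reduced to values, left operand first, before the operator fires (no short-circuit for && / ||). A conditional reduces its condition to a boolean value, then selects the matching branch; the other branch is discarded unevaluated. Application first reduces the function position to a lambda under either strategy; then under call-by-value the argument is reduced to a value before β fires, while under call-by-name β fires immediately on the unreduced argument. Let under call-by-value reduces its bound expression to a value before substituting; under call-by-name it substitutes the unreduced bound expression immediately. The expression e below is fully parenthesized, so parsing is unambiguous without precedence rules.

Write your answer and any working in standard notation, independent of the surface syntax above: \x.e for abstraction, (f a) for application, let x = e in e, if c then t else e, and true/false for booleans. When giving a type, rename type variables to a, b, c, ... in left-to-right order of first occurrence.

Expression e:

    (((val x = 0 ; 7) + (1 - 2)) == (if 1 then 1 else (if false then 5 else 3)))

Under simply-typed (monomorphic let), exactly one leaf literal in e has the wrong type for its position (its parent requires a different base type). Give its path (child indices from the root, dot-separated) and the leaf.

Answer: 1.0 : 1

Trace:
let x : Int
  unify Int ~ Int
  unify Int ~ Int
  unify Int ~ Int
  unify Int ~ Int
  unify Int ~ Int
  unify Int ~ Bool
  FAIL: mismatch Int ~ Bool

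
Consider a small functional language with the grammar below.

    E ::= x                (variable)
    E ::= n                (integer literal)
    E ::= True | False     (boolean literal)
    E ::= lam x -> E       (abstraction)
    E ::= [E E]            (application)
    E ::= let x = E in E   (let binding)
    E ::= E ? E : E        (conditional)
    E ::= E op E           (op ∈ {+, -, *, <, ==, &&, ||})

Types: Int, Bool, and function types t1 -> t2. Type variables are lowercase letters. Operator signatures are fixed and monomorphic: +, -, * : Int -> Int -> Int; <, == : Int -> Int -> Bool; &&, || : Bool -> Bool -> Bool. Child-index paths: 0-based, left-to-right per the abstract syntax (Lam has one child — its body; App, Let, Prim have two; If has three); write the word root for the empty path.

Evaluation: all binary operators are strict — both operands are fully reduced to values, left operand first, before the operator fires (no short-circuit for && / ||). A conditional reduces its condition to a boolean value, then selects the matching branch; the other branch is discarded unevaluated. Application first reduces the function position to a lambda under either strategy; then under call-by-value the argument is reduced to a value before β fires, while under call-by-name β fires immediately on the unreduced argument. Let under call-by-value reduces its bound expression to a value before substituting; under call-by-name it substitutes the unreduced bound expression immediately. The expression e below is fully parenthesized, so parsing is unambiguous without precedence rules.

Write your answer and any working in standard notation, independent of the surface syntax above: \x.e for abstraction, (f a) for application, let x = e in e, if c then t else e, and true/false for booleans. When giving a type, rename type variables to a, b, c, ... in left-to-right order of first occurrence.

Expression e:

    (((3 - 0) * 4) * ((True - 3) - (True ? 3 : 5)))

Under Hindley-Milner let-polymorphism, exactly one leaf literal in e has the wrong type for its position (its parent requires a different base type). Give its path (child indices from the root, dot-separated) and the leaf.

Answer: 1.0.0 : true

Trace:
  unify Int ~ Int
  unify Int ~ Int
  unify Int ~ Int
  unify Int ~ Int
  unify Int ~ Int
  unify Bool ~ Int
  FAIL: mismatch Bool ~ Int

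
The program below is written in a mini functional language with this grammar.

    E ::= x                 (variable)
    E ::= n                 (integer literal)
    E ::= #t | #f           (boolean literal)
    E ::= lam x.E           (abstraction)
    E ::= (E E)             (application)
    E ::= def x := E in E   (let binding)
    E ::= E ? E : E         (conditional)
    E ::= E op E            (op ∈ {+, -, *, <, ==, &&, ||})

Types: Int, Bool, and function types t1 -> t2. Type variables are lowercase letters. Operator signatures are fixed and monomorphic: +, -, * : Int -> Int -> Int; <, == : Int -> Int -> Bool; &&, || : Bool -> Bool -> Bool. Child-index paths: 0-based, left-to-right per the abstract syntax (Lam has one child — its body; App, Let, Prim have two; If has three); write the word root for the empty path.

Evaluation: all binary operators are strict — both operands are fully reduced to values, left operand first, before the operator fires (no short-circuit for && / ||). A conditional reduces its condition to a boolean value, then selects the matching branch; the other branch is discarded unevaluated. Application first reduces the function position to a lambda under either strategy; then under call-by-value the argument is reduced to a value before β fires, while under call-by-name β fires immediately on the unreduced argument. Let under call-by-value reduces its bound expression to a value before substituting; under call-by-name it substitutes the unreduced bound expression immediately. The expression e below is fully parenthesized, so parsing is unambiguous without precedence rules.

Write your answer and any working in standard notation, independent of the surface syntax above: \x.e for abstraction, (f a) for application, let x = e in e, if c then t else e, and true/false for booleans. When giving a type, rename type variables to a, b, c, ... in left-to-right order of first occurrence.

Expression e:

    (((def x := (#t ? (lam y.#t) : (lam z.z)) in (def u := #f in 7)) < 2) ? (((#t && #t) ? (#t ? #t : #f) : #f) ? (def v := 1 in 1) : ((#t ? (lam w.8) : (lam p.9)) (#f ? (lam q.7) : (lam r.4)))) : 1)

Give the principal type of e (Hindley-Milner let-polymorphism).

Answer: Int

Working:
  unify Bool ~ Bool
\y._ : a -> Bool
z : b
\z._ : b -> b
  unify a -> Bool ~ b -> b
  unify a ~ b
  unify Bool ~ b
let x : Bool -> Bool
let u : Bool
  unify Int ~ Int
  unify Int ~ Int
  unify Bool ~ Bool
  unify Bool ~ Bool
  unify Bool ~ Bool
  unify Bool ~ Bool
  unify Bool ~ Bool
  unify Bool ~ Bool
  unify Bool ~ Bool
  unify Bool ~ Bool
let v : Int
  unify Bool ~ Bool
\w._ : c -> Int
\p._ : d -> Int
  unify c -> Int ~ d -> Int
  unify c ~ d
  unify Int ~ Int
  unify Bool ~ Bool
\q._ : e -> Int
\r._ : f -> Int
  unify e -> Int ~ f -> Int
  unify e ~ f
  unify Int ~ Int
  unify d -> Int ~ (f -> Int) -> g
  unify d ~ f -> Int
  unify Int ~ g
_ _ : Int
  unify Int ~ Int
  unify Int ~ Int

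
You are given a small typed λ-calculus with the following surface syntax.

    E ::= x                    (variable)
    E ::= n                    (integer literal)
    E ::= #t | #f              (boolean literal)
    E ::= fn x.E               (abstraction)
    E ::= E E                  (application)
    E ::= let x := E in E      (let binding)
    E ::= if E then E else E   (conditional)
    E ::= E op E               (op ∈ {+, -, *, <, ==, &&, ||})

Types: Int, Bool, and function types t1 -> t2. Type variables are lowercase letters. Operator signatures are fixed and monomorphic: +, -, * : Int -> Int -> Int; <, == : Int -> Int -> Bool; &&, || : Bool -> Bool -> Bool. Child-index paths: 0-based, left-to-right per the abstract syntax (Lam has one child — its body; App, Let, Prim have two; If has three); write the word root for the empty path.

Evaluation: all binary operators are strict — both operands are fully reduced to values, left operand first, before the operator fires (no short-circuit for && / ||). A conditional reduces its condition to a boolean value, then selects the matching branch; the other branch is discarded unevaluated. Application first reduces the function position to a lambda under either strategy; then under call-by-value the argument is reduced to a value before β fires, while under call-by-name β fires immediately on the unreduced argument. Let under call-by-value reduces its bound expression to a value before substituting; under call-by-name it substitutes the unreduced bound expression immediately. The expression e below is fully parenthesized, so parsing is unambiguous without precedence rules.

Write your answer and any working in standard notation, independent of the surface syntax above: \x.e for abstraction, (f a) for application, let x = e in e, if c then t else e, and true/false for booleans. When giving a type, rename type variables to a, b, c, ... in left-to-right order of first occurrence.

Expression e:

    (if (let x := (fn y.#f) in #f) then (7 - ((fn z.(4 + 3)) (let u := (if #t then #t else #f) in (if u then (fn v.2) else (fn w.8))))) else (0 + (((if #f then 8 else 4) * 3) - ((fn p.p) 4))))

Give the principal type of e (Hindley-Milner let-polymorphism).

Trace:
\y._ : a -> Bool
let x : forall. a -> Bool
  unify Bool ~ Bool
  unify Int ~ Int
  unify Int ~ Int
  unify Int ~ Int
\z._ : b -> Int
  unify Bool ~ Bool
  unify Bool ~ Bool
let u : Bool
u : Bool
  unify Bool ~ Bool
\v._ : c -> Int
\w._ : d -> Int
  unify c -> Int ~ d -> Int
  unify c ~ d
  unify Int ~ Int
  unify b -> Int ~ (d -> Int) -> e
  unify b ~ d -> Int
  unify Int ~ e
_ _ : Int
  unify Int ~ Int
  unify Int ~ Int
  unify Bool ~ Bool
  unify Int ~ Int
  unify Int ~ Int
  unify Int ~ Int
  unify Int ~ Int
p : f
\p._ : f -> f
  unify f -> f ~ Int -> g
  unify f ~ Int
  unify Int ~ g
_ _ : Int
  unify Int ~ Int
  unify Int ~ Int
  unify Int ~ Int

Answer: Int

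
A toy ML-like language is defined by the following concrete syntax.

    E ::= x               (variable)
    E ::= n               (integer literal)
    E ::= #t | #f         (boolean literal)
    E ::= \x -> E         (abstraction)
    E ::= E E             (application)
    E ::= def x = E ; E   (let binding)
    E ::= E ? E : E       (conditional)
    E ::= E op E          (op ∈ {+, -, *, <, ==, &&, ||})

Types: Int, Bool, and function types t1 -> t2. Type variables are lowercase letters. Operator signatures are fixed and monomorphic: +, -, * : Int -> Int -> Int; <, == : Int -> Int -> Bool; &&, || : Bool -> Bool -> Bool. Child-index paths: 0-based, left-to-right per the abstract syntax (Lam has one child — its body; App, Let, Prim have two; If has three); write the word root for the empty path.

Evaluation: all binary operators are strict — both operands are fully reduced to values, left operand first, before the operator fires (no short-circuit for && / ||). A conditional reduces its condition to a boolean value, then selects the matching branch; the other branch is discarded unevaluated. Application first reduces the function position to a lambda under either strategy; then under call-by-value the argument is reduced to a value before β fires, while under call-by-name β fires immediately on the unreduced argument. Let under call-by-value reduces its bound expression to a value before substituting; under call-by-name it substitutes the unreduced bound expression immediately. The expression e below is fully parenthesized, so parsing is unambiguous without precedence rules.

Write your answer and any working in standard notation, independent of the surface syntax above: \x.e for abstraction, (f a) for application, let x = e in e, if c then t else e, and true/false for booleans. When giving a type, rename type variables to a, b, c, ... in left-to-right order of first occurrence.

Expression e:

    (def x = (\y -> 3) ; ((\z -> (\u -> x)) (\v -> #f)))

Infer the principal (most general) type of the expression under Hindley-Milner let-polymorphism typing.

Derivation:
\y._ : a -> Int
let x : forall. a -> Int
x : d -> Int
\u._ : c -> d -> Int
\z._ : b -> c -> d -> Int
\v._ : e -> Bool
  unify b -> c -> d -> Int ~ (e -> Bool) -> f
  unify b ~ e -> Bool
  unify c -> d -> Int ~ f
_ _ : c -> d -> Int

Answer: a -> b -> Int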